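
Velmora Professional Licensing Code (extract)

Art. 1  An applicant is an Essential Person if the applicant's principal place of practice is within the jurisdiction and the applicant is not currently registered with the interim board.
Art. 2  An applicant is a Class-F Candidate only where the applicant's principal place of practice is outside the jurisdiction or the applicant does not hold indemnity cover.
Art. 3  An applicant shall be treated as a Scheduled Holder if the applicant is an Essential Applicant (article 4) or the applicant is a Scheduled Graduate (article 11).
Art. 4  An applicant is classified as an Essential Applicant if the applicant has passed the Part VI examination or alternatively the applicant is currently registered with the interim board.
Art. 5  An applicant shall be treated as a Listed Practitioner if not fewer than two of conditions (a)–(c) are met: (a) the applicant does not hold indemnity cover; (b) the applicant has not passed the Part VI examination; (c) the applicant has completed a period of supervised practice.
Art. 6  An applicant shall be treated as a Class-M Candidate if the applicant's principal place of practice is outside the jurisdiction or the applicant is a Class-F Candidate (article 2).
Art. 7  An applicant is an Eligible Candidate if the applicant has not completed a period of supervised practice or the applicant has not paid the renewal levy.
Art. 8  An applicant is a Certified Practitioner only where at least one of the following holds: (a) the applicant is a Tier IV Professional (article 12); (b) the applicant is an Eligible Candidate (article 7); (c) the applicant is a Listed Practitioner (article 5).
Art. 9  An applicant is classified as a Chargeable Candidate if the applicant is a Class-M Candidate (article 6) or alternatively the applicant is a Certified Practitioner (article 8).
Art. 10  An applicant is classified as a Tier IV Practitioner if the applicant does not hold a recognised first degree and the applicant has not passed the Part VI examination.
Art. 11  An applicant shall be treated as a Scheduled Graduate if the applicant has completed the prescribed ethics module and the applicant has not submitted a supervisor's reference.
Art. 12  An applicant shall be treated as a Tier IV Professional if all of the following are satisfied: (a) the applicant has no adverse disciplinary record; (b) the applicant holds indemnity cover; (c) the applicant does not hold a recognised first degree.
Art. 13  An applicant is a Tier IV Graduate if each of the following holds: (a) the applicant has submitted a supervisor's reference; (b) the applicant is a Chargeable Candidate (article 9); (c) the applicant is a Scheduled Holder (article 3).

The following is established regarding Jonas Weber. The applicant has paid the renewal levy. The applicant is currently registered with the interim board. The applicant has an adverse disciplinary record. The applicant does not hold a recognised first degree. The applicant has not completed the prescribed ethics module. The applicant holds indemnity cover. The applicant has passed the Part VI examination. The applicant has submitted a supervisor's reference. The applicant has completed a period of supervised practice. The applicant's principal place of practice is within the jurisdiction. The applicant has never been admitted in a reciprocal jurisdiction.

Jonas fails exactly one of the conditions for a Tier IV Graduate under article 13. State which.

Chargeable Candidate

article 2 — Class-F Candidate: [the applicant's principal place of practice is outside the jurisdiction? no] OR [the applicant does not hold indemnity cover? no] → not satisfied.
article 6 — Class-M Candidate: [the applicant's principal place of practice is outside the jurisdiction? no] OR [Class-F Candidate (article 2)? no] → not satisfied.
article 12 — Tier IV Professional: [the applicant has no adverse disciplinary record? no] AND [the applicant holds indemnity cover? yes] AND [the applicant does not hold a recognised first degree? yes] → not satisfied.
article 7 — Eligible Candidate: [the applicant has not completed a period of supervised practice? no] OR [the applicant has not paid the renewal levy? no] → not satisfied.
article 5 — Listed Practitioner: the applicant does not hold indemnity cover? no; the applicant has not passed the Part VI examination? no; the applicant has completed a period of supervised practice? yes — 1 of 3 hold (need ≥2) → not satisfied.
article 8 — Certified Practitioner: [Tier IV Professional (article 12)? no] OR [Eligible Candidate (article 7)? no] OR [Listed Practitioner (article 5)? no] → not satisfied.
article 9 — Chargeable Candidate: [Class-M Candidate (article 6)? no] OR [Certified Practitioner (article 8)? no] → not satisfied.
article 4 — Essential Applicant: [the applicant has passed the Part VI examination? yes] OR [the applicant is currently registered with the interim board? yes] → satisfied.
article 11 — Scheduled Graduate: [the applicant has completed the prescribed ethics module? no] AND [the applicant has not submitted a supervisor's reference? no] → not satisfied.
article 3 — Scheduled Holder: [Essential Applicant (article 4)? yes] OR [Scheduled Graduate (article 11)? no] → satisfied.
article 13 — Tier IV Graduate: [the applicant has submitted a supervisor's reference? yes] AND [Chargeable Candidate (article 9)? no] AND [Scheduled Holder (article 3)? yes] → not satisfied.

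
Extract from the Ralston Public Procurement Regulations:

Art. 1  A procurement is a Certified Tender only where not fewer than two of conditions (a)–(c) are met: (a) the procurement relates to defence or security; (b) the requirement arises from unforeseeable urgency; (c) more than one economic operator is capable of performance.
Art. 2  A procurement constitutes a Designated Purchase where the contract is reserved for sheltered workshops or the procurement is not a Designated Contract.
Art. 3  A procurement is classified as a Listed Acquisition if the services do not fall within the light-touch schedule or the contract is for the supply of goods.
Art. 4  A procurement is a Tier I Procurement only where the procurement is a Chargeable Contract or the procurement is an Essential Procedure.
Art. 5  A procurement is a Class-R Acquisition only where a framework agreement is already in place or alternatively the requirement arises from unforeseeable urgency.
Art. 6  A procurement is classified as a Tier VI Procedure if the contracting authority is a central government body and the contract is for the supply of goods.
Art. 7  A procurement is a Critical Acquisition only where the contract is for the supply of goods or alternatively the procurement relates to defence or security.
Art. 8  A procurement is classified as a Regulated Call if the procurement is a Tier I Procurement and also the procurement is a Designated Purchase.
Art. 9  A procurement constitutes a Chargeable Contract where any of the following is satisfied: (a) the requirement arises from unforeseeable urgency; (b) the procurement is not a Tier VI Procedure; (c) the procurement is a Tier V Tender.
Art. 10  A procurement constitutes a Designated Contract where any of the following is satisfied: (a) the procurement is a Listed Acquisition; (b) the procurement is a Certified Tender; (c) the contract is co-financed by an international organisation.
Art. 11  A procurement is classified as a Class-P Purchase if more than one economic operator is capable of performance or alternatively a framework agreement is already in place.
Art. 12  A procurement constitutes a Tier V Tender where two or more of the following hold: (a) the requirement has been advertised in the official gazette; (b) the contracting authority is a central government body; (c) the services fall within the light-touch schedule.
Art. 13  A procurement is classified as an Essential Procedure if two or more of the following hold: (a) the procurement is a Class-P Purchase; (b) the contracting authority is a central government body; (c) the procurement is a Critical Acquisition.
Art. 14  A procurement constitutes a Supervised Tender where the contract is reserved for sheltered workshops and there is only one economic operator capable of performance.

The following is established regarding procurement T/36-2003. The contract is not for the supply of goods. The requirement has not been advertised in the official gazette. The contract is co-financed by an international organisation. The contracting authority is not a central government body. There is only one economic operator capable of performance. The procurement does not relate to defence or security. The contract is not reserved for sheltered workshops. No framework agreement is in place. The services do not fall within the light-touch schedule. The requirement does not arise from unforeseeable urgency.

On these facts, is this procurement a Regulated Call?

article 6 — Tier VI Procedure: [the contracting authority is a central government body? no] AND [the contract is for the supply of goods? no] → not satisfied.
article 12 — Tier V Tender: the requirement has been advertised in the official gazette? no; the contracting authority is a central government body? no; the services fall within the light-touch schedule? no — 0 of 3 hold (need ≥2) → not satisfied.
article 9 — Chargeable Contract: [the requirement arises from unforeseeable urgency? no] OR [not a Tier VI Procedure (article 6)? yes] OR [Tier V Tender (article 12)? no] → satisfied.
article 11 — Class-P Purchase: [more than one economic operator is capable of performance? no] OR [a framework agreement is already in place? no] → not satisfied.
article 7 — Critical Acquisition: [the contract is for the supply of goods? no] OR [the procurement relates to defence or security? no] → not satisfied.
article 13 — Essential Procedure: Class-P Purchase (article 11)? no; the contracting authority is a central government body? no; Critical Acquisition (article 7)? no — 0 of 3 hold (need ≥2) → not satisfied.
article 4 — Tier I Procurement: [Chargeable Contract (article 9)? yes] OR [Essential Procedure (article 13)? no] → satisfied.
article 3 — Listed Acquisition: [the services do not fall within the light-touch schedule? yes] OR [the contract is for the supply of goods? no] → satisfied.
article 1 — Certified Tender: the procurement relates to defence or security? no; the requirement arises from unforeseeable urgency? no; more than one economic operator is capable of performance? no — 0 of 3 hold (need ≥2) → not satisfied.
article 10 — Designated Contract: [Listed Acquisition (article 3)? yes] OR [Certified Tender (article 1)? no] OR [the contract is co-financed by an international organisation? yes] → satisfied.
article 2 — Designated Purchase: [the contract is reserved for sheltered workshops? no] OR [not a Designated Contract (article 10)? no] → not satisfied.
article 8 — Regulated Call: [Tier I Procurement (article 4)? yes] AND [Designated Purchase (article 2)? no] → not satisfied.

No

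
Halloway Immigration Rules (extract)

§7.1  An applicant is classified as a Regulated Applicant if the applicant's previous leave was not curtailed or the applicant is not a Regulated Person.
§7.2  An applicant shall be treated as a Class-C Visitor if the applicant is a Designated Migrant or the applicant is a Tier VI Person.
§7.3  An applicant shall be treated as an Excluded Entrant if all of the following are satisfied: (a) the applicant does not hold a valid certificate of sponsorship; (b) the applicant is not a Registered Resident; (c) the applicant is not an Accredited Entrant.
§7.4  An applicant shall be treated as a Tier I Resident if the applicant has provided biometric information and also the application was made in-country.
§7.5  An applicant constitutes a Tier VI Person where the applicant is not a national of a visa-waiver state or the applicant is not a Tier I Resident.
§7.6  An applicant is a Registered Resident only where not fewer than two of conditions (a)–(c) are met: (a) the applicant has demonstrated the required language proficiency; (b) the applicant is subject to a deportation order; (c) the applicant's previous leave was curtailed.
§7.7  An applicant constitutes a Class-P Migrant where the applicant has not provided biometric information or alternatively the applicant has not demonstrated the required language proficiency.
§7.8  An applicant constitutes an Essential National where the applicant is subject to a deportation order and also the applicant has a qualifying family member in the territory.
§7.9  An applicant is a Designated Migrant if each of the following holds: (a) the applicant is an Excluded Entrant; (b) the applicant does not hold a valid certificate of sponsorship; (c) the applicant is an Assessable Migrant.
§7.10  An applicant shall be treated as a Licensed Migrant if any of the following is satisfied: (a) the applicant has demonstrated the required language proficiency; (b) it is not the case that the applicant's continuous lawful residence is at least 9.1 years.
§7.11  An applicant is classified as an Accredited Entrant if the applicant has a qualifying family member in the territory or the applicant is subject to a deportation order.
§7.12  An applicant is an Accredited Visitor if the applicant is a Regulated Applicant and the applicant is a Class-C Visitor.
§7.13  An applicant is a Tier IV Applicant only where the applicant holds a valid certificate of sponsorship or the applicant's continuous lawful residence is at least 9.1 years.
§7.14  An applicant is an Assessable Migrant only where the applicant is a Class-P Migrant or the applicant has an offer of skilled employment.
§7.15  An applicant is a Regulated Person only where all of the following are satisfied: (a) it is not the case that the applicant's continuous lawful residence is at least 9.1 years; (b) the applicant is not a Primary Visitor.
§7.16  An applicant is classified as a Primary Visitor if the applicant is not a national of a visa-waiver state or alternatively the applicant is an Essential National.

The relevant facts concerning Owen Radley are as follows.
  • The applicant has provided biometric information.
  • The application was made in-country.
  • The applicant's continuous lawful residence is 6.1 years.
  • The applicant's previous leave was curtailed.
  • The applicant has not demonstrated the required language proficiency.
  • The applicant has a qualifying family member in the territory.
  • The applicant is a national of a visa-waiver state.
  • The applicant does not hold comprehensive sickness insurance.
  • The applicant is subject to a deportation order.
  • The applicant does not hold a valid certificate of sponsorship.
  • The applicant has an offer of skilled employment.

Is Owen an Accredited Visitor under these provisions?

No

§7.8 — Essential National: [the applicant is subject to a deportation order? yes] AND [the applicant has a qualifying family member in the territory? yes] → satisfied.
§7.16 — Primary Visitor: [the applicant is not a national of a visa-waiver state? no] OR [Essential National (§7.8)? yes] → satisfied.
§7.15 — Regulated Person: [applicant's continuous lawful residence: 6.1 years ≥ 9.1 years? no, so negated condition yes] AND [not a Primary Visitor (§7.16)? no] → not satisfied.
§7.1 — Regulated Applicant: [the applicant's previous leave was not curtailed? no] OR [not a Regulated Person (§7.15)? yes] → satisfied.
§7.6 — Registered Resident: the applicant has demonstrated the required language proficiency? no; the applicant is subject to a deportation order? yes; the applicant's previous leave was curtailed? yes — 2 of 3 hold (need ≥2) → satisfied.
§7.11 — Accredited Entrant: [the applicant has a qualifying family member in the territory? yes] OR [the applicant is subject to a deportation order? yes] → satisfied.
§7.3 — Excluded Entrant: [the applicant does not hold a valid certificate of sponsorship? yes] AND [not a Registered Resident (§7.6)? no] AND [not an Accredited Entrant (§7.11)? no] → not satisfied.
§7.7 — Class-P Migrant: [the applicant has not provided biometric information? no] OR [the applicant has not demonstrated the required language proficiency? yes] → satisfied.
§7.14 — Assessable Migrant: [Class-P Migrant (§7.7)? yes] OR [the applicant has an offer of skilled employment? yes] → satisfied.
§7.9 — Designated Migrant: [Excluded Entrant (§7.3)? no] AND [the applicant does not hold a valid certificate of sponsorship? yes] AND [Assessable Migrant (§7.14)? yes] → not satisfied.
§7.4 — Tier I Resident: [the applicant has provided biometric information? yes] AND [the application was made in-country? yes] → satisfied.
§7.5 — Tier VI Person: [the applicant is not a national of a visa-waiver state? no] OR [not a Tier I Resident (§7.4)? no] → not satisfied.
§7.2 — Class-C Visitor: [Designated Migrant (§7.9)? no] OR [Tier VI Person (§7.5)? no] → not satisfied.
§7.12 — Accredited Visitor: [Regulated Applicant (§7.1)? yes] AND [Class-C Visitor (§7.2)? no] → not satisfied.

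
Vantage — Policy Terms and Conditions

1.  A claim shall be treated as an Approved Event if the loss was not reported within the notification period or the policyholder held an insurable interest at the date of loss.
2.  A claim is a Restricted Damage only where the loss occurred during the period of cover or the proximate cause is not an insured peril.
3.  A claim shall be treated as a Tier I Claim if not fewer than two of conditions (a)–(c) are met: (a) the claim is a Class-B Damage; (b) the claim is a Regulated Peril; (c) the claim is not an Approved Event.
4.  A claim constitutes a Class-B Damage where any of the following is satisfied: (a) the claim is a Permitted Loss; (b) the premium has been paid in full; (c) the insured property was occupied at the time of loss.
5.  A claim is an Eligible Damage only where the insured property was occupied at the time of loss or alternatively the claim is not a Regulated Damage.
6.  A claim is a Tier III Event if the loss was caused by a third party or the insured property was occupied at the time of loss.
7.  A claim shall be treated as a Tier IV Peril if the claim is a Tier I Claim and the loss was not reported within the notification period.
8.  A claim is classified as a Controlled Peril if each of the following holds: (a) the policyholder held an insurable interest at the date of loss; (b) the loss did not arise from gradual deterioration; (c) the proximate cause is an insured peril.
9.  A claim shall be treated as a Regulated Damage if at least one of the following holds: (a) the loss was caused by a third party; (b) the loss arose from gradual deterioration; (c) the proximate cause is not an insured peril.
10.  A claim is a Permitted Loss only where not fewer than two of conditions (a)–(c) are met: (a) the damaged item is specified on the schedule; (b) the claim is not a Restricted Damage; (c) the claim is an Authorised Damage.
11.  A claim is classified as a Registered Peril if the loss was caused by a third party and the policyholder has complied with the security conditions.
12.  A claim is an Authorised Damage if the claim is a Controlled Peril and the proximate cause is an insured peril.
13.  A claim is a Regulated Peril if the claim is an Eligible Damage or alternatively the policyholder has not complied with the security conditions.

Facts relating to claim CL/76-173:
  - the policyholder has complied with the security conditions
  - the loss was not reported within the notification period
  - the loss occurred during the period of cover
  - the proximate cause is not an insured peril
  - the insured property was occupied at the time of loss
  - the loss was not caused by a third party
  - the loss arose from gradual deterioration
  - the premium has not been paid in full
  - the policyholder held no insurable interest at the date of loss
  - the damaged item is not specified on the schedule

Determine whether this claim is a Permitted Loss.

No

Under paragraph 2: the loss occurred during the period of cover? yes; or the proximate cause is not an insured peril? yes. So the claim is a Restricted Damage.
Under paragraph 8: the policyholder held an insurable interest at the date of loss? no; and the loss did not arise from gradual deterioration? no; and the proximate cause is an insured peril? no. So the claim is not a Controlled Peril.
Under paragraph 12: Controlled Peril (paragraph 8)? no; and the proximate cause is an insured peril? no. So the claim is not an Authorised Damage.
Under paragraph 10: the damaged item is specified on the schedule? no; not a Restricted Damage (paragraph 2)? no; Authorised Damage (paragraph 12)? no — 0 of 3 hold (need ≥2) → not satisfied.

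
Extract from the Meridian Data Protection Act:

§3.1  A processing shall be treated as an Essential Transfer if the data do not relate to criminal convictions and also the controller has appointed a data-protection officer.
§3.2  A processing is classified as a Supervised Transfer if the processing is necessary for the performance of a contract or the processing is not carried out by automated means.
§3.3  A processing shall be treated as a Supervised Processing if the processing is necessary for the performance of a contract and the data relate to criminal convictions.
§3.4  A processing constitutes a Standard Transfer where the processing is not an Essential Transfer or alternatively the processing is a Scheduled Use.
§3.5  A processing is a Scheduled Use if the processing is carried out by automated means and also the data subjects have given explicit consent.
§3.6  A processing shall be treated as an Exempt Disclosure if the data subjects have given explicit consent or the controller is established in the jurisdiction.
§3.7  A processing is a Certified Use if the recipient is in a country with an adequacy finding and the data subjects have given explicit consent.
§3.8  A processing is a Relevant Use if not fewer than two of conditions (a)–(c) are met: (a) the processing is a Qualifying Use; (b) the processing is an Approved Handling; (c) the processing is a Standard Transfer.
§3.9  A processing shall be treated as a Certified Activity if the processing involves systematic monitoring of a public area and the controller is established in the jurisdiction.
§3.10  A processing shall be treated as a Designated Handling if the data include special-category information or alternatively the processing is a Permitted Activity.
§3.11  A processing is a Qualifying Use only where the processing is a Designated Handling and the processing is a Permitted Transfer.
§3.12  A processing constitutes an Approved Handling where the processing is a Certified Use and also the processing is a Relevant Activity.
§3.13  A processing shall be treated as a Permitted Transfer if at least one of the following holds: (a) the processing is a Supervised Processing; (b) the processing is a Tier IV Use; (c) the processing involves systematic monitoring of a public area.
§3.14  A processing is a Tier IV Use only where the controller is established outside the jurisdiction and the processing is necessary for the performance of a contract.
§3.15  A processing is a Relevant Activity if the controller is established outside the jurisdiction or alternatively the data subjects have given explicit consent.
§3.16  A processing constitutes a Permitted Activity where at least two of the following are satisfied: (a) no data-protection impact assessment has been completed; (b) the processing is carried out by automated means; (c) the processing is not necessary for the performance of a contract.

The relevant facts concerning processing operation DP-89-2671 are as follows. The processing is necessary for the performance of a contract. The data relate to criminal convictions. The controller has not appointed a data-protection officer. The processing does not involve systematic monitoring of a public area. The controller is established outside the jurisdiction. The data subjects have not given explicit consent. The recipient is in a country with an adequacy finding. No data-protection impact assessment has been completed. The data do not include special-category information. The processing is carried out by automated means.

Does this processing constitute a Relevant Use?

Yes

Under §3.16: no data-protection impact assessment has been completed? yes; the processing is carried out by automated means? yes; the processing is not necessary for the performance of a contract? no — 2 of 3 hold (need ≥2) → satisfied.
Under §3.10: the data include special-category information? no; or Permitted Activity (§3.16)? yes. So the processing is a Designated Handling.
Under §3.3: the processing is necessary for the performance of a contract? yes; and the data relate to criminal convictions? yes. So the processing is a Supervised Processing.
Under §3.14: the controller is established outside the jurisdiction? yes; and the processing is necessary for the performance of a contract? yes. So the processing is a Tier IV Use.
Under §3.13: Supervised Processing (§3.3)? yes; or Tier IV Use (§3.14)? yes; or the processing involves systematic monitoring of a public area? no. So the processing is a Permitted Transfer.
Under §3.11: Designated Handling (§3.10)? yes; and Permitted Transfer (§3.13)? yes. So the processing is a Qualifying Use.
Under §3.7: the recipient is in a country with an adequacy finding? yes; and the data subjects have given explicit consent? no. So the processing is not a Certified Use.
Under §3.15: the controller is established outside the jurisdiction? yes; or the data subjects have given explicit consent? no. So the processing is a Relevant Activity.
Under §3.12: Certified Use (§3.7)? no; and Relevant Activity (§3.15)? yes. So the processing is not an Approved Handling.
Under §3.1: the data do not relate to criminal convictions? no; and the controller has appointed a data-protection officer? no. So the processing is not an Essential Transfer.
Under §3.5: the processing is carried out by automated means? yes; and the data subjects have given explicit consent? no. So the processing is not a Scheduled Use.
Under §3.4: not an Essential Transfer (§3.1)? yes; or Scheduled Use (§3.5)? no. So the processing is a Standard Transfer.
Under §3.8: Qualifying Use (§3.11)? yes; Approved Handling (§3.12)? no; Standard Transfer (§3.4)? yes — 2 of 3 hold (need ≥2) → satisfied.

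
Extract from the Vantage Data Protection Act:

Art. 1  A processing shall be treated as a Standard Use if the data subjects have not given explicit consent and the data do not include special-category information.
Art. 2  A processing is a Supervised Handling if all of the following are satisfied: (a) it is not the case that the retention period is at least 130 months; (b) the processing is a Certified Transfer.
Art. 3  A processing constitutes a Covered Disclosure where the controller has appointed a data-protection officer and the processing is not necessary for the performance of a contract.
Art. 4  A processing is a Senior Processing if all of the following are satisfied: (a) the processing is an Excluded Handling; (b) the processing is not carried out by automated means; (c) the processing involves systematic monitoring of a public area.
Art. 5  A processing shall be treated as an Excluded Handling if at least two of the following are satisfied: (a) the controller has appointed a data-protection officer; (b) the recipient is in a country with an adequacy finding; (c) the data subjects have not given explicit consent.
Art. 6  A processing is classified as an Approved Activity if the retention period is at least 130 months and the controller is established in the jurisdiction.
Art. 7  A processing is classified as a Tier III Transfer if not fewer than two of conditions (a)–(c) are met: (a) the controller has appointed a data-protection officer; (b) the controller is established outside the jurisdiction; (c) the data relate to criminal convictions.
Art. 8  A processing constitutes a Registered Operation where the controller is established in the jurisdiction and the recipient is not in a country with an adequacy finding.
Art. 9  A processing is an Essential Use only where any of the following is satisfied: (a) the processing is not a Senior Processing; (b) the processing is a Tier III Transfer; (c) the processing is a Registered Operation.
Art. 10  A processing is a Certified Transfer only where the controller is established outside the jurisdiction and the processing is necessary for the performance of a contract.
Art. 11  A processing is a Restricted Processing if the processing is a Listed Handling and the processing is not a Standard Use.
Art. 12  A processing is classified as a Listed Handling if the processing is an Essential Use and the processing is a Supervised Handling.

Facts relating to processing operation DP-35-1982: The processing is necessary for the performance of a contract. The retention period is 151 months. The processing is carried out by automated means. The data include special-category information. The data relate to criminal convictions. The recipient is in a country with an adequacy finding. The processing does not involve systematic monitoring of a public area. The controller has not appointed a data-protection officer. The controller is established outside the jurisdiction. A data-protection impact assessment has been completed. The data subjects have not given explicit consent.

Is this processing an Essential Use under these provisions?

Under article 5: the controller has appointed a data-protection officer? no; the recipient is in a country with an adequacy finding? yes; the data subjects have not given explicit consent? yes — 2 of 3 hold (need ≥2) → satisfied.
Under article 4: Excluded Handling (article 5)? yes; and the processing is not carried out by automated means? no; and the processing involves systematic monitoring of a public area? no. So the processing is not a Senior Processing.
Under article 7: the controller has appointed a data-protection officer? no; the controller is established outside the jurisdiction? yes; the data relate to criminal convictions? yes — 2 of 3 hold (need ≥2) → satisfied.
Under article 8: the controller is established in the jurisdiction? no; and the recipient is not in a country with an adequacy finding? no. So the processing is not a Registered Operation.
Under article 9: not a Senior Processing (article 4)? yes; or Tier III Transfer (article 7)? yes; or Registered Operation (article 8)? no. So the processing is an Essential Use.

Yes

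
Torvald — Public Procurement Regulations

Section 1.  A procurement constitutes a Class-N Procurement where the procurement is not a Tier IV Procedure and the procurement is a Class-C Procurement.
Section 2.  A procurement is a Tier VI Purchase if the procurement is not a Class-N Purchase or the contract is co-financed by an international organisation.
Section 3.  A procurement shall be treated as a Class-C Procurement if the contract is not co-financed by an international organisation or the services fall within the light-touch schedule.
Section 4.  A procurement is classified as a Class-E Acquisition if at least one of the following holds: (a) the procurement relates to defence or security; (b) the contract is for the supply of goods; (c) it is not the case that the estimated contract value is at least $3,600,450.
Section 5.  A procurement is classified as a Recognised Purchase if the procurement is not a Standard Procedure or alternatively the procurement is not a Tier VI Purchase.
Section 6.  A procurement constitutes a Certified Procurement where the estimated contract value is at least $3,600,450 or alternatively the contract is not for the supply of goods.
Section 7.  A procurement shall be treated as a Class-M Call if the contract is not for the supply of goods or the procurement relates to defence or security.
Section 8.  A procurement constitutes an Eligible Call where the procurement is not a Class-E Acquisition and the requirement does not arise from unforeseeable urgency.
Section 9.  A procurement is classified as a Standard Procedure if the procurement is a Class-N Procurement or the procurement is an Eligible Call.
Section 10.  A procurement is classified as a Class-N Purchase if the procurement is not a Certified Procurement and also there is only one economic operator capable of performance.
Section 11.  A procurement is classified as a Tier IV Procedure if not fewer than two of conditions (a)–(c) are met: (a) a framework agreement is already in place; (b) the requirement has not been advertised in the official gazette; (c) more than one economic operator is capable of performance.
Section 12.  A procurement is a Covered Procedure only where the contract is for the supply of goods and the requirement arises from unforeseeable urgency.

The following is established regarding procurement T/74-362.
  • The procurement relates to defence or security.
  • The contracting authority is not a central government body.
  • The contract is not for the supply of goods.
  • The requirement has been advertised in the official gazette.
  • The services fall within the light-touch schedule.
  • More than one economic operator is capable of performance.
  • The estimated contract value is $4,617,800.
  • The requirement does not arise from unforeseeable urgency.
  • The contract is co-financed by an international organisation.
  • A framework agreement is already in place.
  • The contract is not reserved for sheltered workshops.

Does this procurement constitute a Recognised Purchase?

section 11 — Tier IV Procedure: a framework agreement is already in place? yes; the requirement has not been advertised in the official gazette? no; more than one economic operator is capable of performance? yes — 2 of 3 hold (need ≥2) → satisfied.
section 3 — Class-C Procurement: [the contract is not co-financed by an international organisation? no] OR [the services fall within the light-touch schedule? yes] → satisfied.
section 1 — Class-N Procurement: [not a Tier IV Procedure (section 11)? no] AND [Class-C Procurement (section 3)? yes] → not satisfied.
section 4 — Class-E Acquisition: [the procurement relates to defence or security? yes] OR [the contract is for the supply of goods? no] OR [estimated contract value: $4,617,800 ≥ $3,600,450? yes, so negated condition no] → satisfied.
section 8 — Eligible Call: [not a Class-E Acquisition (section 4)? no] AND [the requirement does not arise from unforeseeable urgency? yes] → not satisfied.
section 9 — Standard Procedure: [Class-N Procurement (section 1)? no] OR [Eligible Call (section 8)? no] → not satisfied.
section 6 — Certified Procurement: [estimated contract value: $4,617,800 ≥ $3,600,450? yes] OR [the contract is not for the supply of goods? yes] → satisfied.
section 10 — Class-N Purchase: [not a Certified Procurement (section 6)? no] AND [there is only one economic operator capable of performance? no] → not satisfied.
section 2 — Tier VI Purchase: [not a Class-N Purchase (section 10)? yes] OR [the contract is co-financed by an international organisation? yes] → satisfied.
section 5 — Recognised Purchase: [not a Standard Procedure (section 9)? yes] OR [not a Tier VI Purchase (section 2)? no] → satisfied.

Yes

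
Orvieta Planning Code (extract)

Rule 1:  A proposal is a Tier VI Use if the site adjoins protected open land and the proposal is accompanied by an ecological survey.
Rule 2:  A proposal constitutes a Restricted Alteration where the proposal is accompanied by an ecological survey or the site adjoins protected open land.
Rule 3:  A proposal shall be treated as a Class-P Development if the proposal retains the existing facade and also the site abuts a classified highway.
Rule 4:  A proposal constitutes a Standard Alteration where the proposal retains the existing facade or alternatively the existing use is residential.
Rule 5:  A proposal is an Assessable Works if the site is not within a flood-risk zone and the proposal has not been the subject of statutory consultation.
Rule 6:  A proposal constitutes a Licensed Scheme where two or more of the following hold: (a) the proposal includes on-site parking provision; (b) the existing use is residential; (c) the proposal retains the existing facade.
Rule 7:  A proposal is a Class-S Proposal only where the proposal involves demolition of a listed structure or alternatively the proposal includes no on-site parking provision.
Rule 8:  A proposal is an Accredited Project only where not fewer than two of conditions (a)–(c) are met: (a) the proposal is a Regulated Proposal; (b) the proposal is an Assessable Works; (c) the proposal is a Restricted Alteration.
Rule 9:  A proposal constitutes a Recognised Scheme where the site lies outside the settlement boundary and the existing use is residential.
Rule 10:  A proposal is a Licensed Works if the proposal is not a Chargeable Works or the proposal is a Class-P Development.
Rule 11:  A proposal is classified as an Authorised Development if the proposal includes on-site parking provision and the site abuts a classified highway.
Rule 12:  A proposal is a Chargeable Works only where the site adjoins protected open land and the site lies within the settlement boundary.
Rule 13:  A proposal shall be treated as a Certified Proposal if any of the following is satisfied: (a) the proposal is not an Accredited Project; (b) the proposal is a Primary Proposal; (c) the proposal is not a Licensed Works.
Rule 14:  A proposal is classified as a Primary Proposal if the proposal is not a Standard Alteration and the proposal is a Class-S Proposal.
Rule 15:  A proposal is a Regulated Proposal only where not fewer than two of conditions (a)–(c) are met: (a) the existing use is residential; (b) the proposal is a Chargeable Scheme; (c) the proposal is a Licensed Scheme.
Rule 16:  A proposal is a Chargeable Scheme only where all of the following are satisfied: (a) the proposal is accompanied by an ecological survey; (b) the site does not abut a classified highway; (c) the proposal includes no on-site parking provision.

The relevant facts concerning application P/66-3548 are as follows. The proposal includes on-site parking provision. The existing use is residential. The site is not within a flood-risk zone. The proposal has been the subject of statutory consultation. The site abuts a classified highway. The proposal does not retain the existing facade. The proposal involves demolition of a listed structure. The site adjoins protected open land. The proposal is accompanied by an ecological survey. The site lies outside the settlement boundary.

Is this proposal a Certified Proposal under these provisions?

No

Under rule 16: the proposal is accompanied by an ecological survey? yes; and the site does not abut a classified highway? no; and the proposal includes no on-site parking provision? no. So the proposal is not a Chargeable Scheme.
Under rule 6: the proposal includes on-site parking provision? yes; the existing use is residential? yes; the proposal retains the existing facade? no — 2 of 3 hold (need ≥2) → satisfied.
Under rule 15: the existing use is residential? yes; Chargeable Scheme (rule 16)? no; Licensed Scheme (rule 6)? yes — 2 of 3 hold (need ≥2) → satisfied.
Under rule 5: the site is not within a flood-risk zone? yes; and the proposal has not been the subject of statutory consultation? no. So the proposal is not an Assessable Works.
Under rule 2: the proposal is accompanied by an ecological survey? yes; or the site adjoins protected open land? yes. So the proposal is a Restricted Alteration.
Under rule 8: Regulated Proposal (rule 15)? yes; Assessable Works (rule 5)? no; Restricted Alteration (rule 2)? yes — 2 of 3 hold (need ≥2) → satisfied.
Under rule 4: the proposal retains the existing facade? no; or the existing use is residential? yes. So the proposal is a Standard Alteration.
Under rule 7: the proposal involves demolition of a listed structure? yes; or the proposal includes no on-site parking provision? no. So the proposal is a Class-S Proposal.
Under rule 14: not a Standard Alteration (rule 4)? no; and Class-S Proposal (rule 7)? yes. So the proposal is not a Primary Proposal.
Under rule 12: the site adjoins protected open land? yes; and the site lies within the settlement boundary? no. So the proposal is not a Chargeable Works.
Under rule 3: the proposal retains the existing facade? no; and the site abuts a classified highway? yes. So the proposal is not a Class-P Development.
Under rule 10: not a Chargeable Works (rule 12)? yes; or Class-P Development (rule 3)? no. So the proposal is a Licensed Works.
Under rule 13: not an Accredited Project (rule 8)? no; or Primary Proposal (rule 14)? no; or not a Licensed Works (rule 10)? no. So the proposal is not a Certified Proposal.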